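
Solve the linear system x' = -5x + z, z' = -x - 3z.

x(t) = C_1e^(-4t) + C_2te^(-4t) + C_2e^(-4t), z(t) = C_1e^(-4t) + C_2te^(-4t) + 2C_2e^(-4t)

Coefficient matrix A = [[-5, 1], [-1, -3]].
Characteristic polynomial det(A - λI) = λ^2 + 8λ + 16 = 0.
Single eigenvalue λ = -4 with algebraic multiplicity 2.
Eigenvector v = (1,1); generalized eigenvector w with (A-λI)w=v is (1,2).
General solution: e^(-4t)[C_1·v + C_2·(t·v + w)].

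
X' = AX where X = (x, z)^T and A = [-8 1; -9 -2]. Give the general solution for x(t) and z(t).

x(t) = -c_1e^(-5t) - c_2te^(-5t), z(t) = -3c_1e^(-5t) - 3c_2te^(-5t) - c_2e^(-5t)

Coefficient matrix A = [[-8, 1], [-9, -2]].
Characteristic polynomial det(A - λI) = λ^2 + 10λ + 25 = 0.
Single eigenvalue λ = -5 with algebraic multiplicity 2.
Eigenvector v = (-1,-3); generalized eigenvector w with (A-λI)w=v is (0,-1).
General solution: e^(-5t)[c_1·v + c_2·(t·v + w)].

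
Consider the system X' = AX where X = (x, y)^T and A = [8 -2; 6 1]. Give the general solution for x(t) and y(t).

x(t) = -c_1e^(4t) + 2c_2e^(5t), y(t) = -2c_1e^(4t) + 3c_2e^(5t)

Coefficient matrix A = [[8, -2], [6, 1]].
Characteristic polynomial det(A - λI) = λ^2 - 9λ + 20 = 0.
Eigenvalues λ = 4, 5.
For λ=4: (A-λI) row 1 is [4, -2], so an eigenvector is (-1, -2).
For λ=5: (A-λI) row 1 is [3, -2], so an eigenvector is (2, 3).
General solution: c_1e^(4t)(-1,-2) + c_2e^(5t)(2,3).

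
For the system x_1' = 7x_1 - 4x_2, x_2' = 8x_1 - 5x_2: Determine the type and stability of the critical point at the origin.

saddle

A = [[7,-4],[8,-5]]; det(A-λI) = λ^2 - 2λ - 3.
λ = 3, -1: opposite signs.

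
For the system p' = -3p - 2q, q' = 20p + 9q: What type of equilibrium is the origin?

A = [[-3,-2],[20,9]]; det(A-λI) = λ^2 - 6λ + 13.
λ = 3 ± 2i: positive real part.

unstable spiral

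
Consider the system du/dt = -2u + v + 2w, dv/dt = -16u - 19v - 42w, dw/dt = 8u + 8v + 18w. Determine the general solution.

u(t) = c_1e^(-2t) - c_2e^(-3t), v(t) = 4c_1e^(-2t) + c_2e^(-3t) - 2c_3e^(2t), w(t) = -2c_1e^(-2t) + c_3e^(2t)

Coefficient matrix A = [[-2, 1, 2], [-16, -19, -42], [8, 8, 18]].
det(A - λI) = 0 gives eigenvalues λ = -2, -3, 2.
For λ=-2: eigenvector (1,4,-2).
For λ=-3: eigenvector (-1,1,0).
For λ=2: eigenvector (0,-2,1).
General solution: c_1e^(-2t)(1,4,-2) + c_2e^(-3t)(-1,1,0) + c_3e^(2t)(0,-2,1).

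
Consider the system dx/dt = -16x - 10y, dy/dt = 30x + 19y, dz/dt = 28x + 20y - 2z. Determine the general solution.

Coefficient matrix A = [[-16, -10, 0], [30, 19, 0], [28, 20, -2]].
det(A - λI) = 0 gives eigenvalues λ = 4, -1, -2.
For λ=4: eigenvector (1,-2,-2).
For λ=-1: eigenvector (2,-3,-4).
For λ=-2: eigenvector (0,0,1).
General solution: K_1e^(4t)(1,-2,-2) + K_2e^(-t)(2,-3,-4) + K_3e^(-2t)(0,0,1).

x(t) = K_1e^(4t) + 2K_2e^(-t), y(t) = -2K_1e^(4t) - 3K_2e^(-t), z(t) = -2K_1e^(4t) - 4K_2e^(-t) + K_3e^(-2t)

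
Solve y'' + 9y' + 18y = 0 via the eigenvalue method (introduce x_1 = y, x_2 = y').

y(t) = C_1e^(-3t) + C_2e^(-6t)

Let x_1 = y, x_2 = y'. Then x_1' = x_2 and x_2' = -18x_1 - 9x_2.
A = [[0,1],[-18,-9]]; det(A-λI) = λ^2 + 9λ + 18.
Eigenvalues λ = -3, -6 with eigenvectors (1,-3), (1,-6).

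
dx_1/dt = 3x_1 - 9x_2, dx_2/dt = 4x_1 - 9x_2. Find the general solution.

Coefficient matrix A = [[3, -9], [4, -9]].
Characteristic polynomial det(A - λI) = λ^2 + 6λ + 9 = 0.
Single eigenvalue λ = -3 with algebraic multiplicity 2.
Eigenvector v = (3,2); generalized eigenvector w with (A-λI)w=v is (-1,-1).
General solution: e^(-3t)[c_1·v + c_2·(t·v + w)].

x_1(t) = 3c_1e^(-3t) + 3c_2te^(-3t) - c_2e^(-3t), x_2(t) = 2c_1e^(-3t) + 2c_2te^(-3t) - c_2e^(-3t)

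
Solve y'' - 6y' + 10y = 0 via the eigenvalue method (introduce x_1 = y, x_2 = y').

Let x_1 = y, x_2 = y'. Then x_1' = x_2 and x_2' = -10x_1 + 6x_2.
A = [[0,1],[-10,6]]; det(A-λI) = λ^2 - 6λ + 10.
Eigenvalues λ = 3 ± i.

y(t) = K_1e^(3t)cos(t) + K_2e^(3t)sin(t)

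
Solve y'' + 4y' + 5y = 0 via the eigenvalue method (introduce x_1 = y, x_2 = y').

Let x_1 = y, x_2 = y'. Then x_1' = x_2 and x_2' = -5x_1 - 4x_2.
A = [[0,1],[-5,-4]]; det(A-λI) = λ^2 + 4λ + 5.
Eigenvalues λ = -2 ± i.

y(t) = c_1e^(-2t)cos(t) + c_2e^(-2t)sin(t)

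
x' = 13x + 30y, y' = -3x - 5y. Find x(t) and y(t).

x(t) = 3c_1e^(4t)sin(3t) + c_1e^(4t)cos(3t) + c_2e^(4t)sin(3t) - 3c_2e^(4t)cos(3t), y(t) = -c_1e^(4t)sin(3t) + c_2e^(4t)cos(3t)

Coefficient matrix A = [[13, 30], [-3, -5]].
Characteristic polynomial det(A - λI) = λ^2 - 8λ + 25 = 0.
Eigenvalues λ = 4 ± 3i (complex conjugate pair).
For λ=4+3i: an eigenvector is (1,0) - i(3,-1) = (1 - 3i, 0 + i).
A real fundamental pair from Re and Im of e^((4+3i)t)v: X_1 = e^(4t)(cos(3t)·(1,0) + sin(3t)·(3,-1)), X_2 = e^(4t)(sin(3t)·(1,0) - cos(3t)·(3,-1)).
General solution: c_1X_1 + c_2X_2.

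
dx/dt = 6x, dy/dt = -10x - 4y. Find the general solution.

Coefficient matrix A = [[6, 0], [-10, -4]].
Characteristic polynomial det(A - λI) = λ^2 - 2λ - 24 = 0.
Eigenvalues λ = 6, -4.
For λ=6: (A-λI) row 2 is [-10, -10], so an eigenvector is (-1, 1).
For λ=-4: (A-λI) row 1 is [10, 0], so an eigenvector is (0, 1).
General solution: C_1e^(6t)(-1,1) + C_2e^(-4t)(0,1).

x(t) = -C_1e^(6t), y(t) = C_1e^(6t) + C_2e^(-4t)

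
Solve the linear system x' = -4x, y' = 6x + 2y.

Coefficient matrix A = [[-4, 0], [6, 2]].
Characteristic polynomial det(A - λI) = λ^2 + 2λ - 8 = 0.
Eigenvalues λ = 2, -4.
For λ=2: (A-λI) row 1 is [-6, 0], so an eigenvector is (0, 1).
For λ=-4: (A-λI) row 2 is [6, 6], so an eigenvector is (-1, 1).
General solution: C_1e^(2t)(0,1) + C_2e^(-4t)(-1,1).

x(t) = -C_2e^(-4t), y(t) = C_1e^(2t) + C_2e^(-4t)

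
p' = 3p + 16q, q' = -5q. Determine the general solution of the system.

Coefficient matrix A = [[3, 16], [0, -5]].
Characteristic polynomial det(A - λI) = λ^2 + 2λ - 15 = 0.
Eigenvalues λ = 3, -5.
For λ=3: (A-λI) row 1 is [0, 16], so an eigenvector is (-1, 0).
For λ=-5: (A-λI) row 1 is [8, 16], so an eigenvector is (2, -1).
General solution: K_1e^(3t)(-1,0) + K_2e^(-5t)(2,-1).

p(t) = -K_1e^(3t) + 2K_2e^(-5t), q(t) = -K_2e^(-5t)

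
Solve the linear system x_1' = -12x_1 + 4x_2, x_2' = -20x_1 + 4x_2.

Coefficient matrix A = [[-12, 4], [-20, 4]].
Characteristic polynomial det(A - λI) = λ^2 + 8λ + 32 = 0.
Eigenvalues λ = -4 ± 4i (complex conjugate pair).
For λ=-4+4i: an eigenvector is (-1,-2) - i(0,1) = (-1, -2 - i).
A real fundamental pair from Re and Im of e^((-4+4i)t)v: X_1 = e^(-4t)(cos(4t)·(-1,-2) + sin(4t)·(0,1)), X_2 = e^(-4t)(sin(4t)·(-1,-2) - cos(4t)·(0,1)).
General solution: c_1X_1 + c_2X_2.

x_1(t) = -c_1e^(-4t)cos(4t) - c_2e^(-4t)sin(4t), x_2(t) = c_1e^(-4t)sin(4t) - 2c_1e^(-4t)cos(4t) - 2c_2e^(-4t)sin(4t) - c_2e^(-4t)cos(4t)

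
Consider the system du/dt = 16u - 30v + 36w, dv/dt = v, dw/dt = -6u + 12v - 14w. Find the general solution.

Coefficient matrix A = [[16, -30, 36], [0, 1, 0], [-6, 12, -14]].
det(A - λI) = 0 gives eigenvalues λ = 4, -2, 1.
For λ=4: eigenvector (3,0,-1).
For λ=-2: eigenvector (-2,0,1).
For λ=1: eigenvector (2,1,0).
General solution: K_1e^(4t)(3,0,-1) + K_2e^(-2t)(-2,0,1) + K_3e^(t)(2,1,0).

u(t) = 3K_1e^(4t) - 2K_2e^(-2t) + 2K_3e^(t), v(t) = K_3e^(t), w(t) = -K_1e^(4t) + K_2e^(-2t)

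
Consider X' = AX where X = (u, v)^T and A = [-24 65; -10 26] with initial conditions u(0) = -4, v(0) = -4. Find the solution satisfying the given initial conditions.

u(t) = -32e^(t)sin(5t) - 4e^(t)cos(5t), v(t) = -12e^(t)sin(5t) - 4e^(t)cos(5t)

Coefficient matrix A = [[-24, 65], [-10, 26]].
Characteristic polynomial det(A - λI) = λ^2 - 2λ + 26 = 0.
Eigenvalues λ = 1 ± 5i (complex conjugate pair).
For λ=1+5i: an eigenvector is (3,1) - i(-2,-1) = (3 + 2i, 1 + i).
A real fundamental pair from Re and Im of e^((1+5i)t)v: X_1 = e^(t)(cos(5t)·(3,1) + sin(5t)·(-2,-1)), X_2 = e^(t)(sin(5t)·(3,1) - cos(5t)·(-2,-1)).
General solution: C_1X_1 + C_2X_2.
Applying u(0)=-4, v(0)=-4 gives C_1=4, C_2=-8.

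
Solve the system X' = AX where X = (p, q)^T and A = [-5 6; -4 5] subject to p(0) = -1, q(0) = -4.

p(t) = -10e^(t) + 9e^(-t), q(t) = -10e^(t) + 6e^(-t)

Coefficient matrix A = [[-5, 6], [-4, 5]].
Characteristic polynomial det(A - λI) = λ^2 - 1 = 0.
Eigenvalues λ = -1, 1.
For λ=-1: (A-λI) row 1 is [-4, 6], so an eigenvector is (3, 2).
For λ=1: (A-λI) row 1 is [-6, 6], so an eigenvector is (-1, -1).
General solution: K_1e^(-t)(3,2) + K_2e^(t)(-1,-1).
Applying p(0)=-1, q(0)=-4 gives K_1=3, K_2=10.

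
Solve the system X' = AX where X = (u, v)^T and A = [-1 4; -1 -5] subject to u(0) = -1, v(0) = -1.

u(t) = -6te^(-3t) - e^(-3t), v(t) = 3te^(-3t) - e^(-3t)

Coefficient matrix A = [[-1, 4], [-1, -5]].
Characteristic polynomial det(A - λI) = λ^2 + 6λ + 9 = 0.
Single eigenvalue λ = -3 with algebraic multiplicity 2.
Eigenvector v = (-2,1); generalized eigenvector w with (A-λI)w=v is (1,-1).
General solution: e^(-3t)[c_1·v + c_2·(t·v + w)].
Applying u(0)=-1, v(0)=-1 gives c_1=2, c_2=3.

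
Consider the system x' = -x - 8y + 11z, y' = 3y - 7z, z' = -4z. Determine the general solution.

x(t) = -2K_1e^(3t) + K_2e^(-t) - K_3e^(-4t), y(t) = K_1e^(3t) + K_3e^(-4t), z(t) = K_3e^(-4t)

Coefficient matrix A = [[-1, -8, 11], [0, 3, -7], [0, 0, -4]].
det(A - λI) = 0 gives eigenvalues λ = 3, -1, -4.
For λ=3: eigenvector (-2,1,0).
For λ=-1: eigenvector (1,0,0).
For λ=-4: eigenvector (-1,1,1).
General solution: K_1e^(3t)(-2,1,0) + K_2e^(-t)(1,0,0) + K_3e^(-4t)(-1,1,1).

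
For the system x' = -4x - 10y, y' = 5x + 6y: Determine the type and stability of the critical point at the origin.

A = [[-4,-10],[5,6]]; det(A-λI) = λ^2 - 2λ + 26.
λ = 1 ± 5i: positive real part.

unstable spiral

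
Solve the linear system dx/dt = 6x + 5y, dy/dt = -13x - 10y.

x(t) = -K_1e^(-2t)sin(t) - 2K_1e^(-2t)cos(t) - 2K_2e^(-2t)sin(t) + K_2e^(-2t)cos(t), y(t) = 2K_1e^(-2t)sin(t) + 3K_1e^(-2t)cos(t) + 3K_2e^(-2t)sin(t) - 2K_2e^(-2t)cos(t)

Coefficient matrix A = [[6, 5], [-13, -10]].
Characteristic polynomial det(A - λI) = λ^2 + 4λ + 5 = 0.
Eigenvalues λ = -2 ± i (complex conjugate pair).
For λ=-2+i: an eigenvector is (-2,3) - i(-1,2) = (-2 + i, 3 - 2i).
A real fundamental pair from Re and Im of e^((-2+i)t)v: X_1 = e^(-2t)(cos(t)·(-2,3) + sin(t)·(-1,2)), X_2 = e^(-2t)(sin(t)·(-2,3) - cos(t)·(-1,2)).
General solution: K_1X_1 + K_2X_2.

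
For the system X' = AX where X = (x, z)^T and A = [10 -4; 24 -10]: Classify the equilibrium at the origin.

A = [[10,-4],[24,-10]]; det(A-λI) = λ^2 - 4.
λ = -2, 2: opposite signs.

saddle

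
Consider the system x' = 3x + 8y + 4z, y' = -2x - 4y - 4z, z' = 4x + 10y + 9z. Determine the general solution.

Coefficient matrix A = [[3, 8, 4], [-2, -4, -4], [4, 10, 9]].
det(A - λI) = 0 gives eigenvalues λ = 4, 3, 1.
For λ=4: eigenvector (0,1,-2).
For λ=3: eigenvector (1,2,-4).
For λ=1: eigenvector (-2,0,1).
General solution: C_1e^(4t)(0,1,-2) + C_2e^(3t)(1,2,-4) + C_3e^(t)(-2,0,1).

x(t) = C_2e^(3t) - 2C_3e^(t), y(t) = C_1e^(4t) + 2C_2e^(3t), z(t) = -2C_1e^(4t) - 4C_2e^(3t) + C_3e^(t)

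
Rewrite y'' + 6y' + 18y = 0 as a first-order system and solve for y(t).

y(t) = K_1e^(-3t)cos(3t) + K_2e^(-3t)sin(3t)

Let x_1 = y, x_2 = y'. Then x_1' = x_2 and x_2' = -18x_1 - 6x_2.
A = [[0,1],[-18,-6]]; det(A-λI) = λ^2 + 6λ + 18.
Eigenvalues λ = -3 ± 3i.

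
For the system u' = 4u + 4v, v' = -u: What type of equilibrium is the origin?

A = [[4,4],[-1,0]]; det(A-λI) = λ^2 - 4λ + 4.
repeated λ = 2 with a single eigenvector.

unstable improper node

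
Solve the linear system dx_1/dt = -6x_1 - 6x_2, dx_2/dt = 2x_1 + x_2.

Coefficient matrix A = [[-6, -6], [2, 1]].
Characteristic polynomial det(A - λI) = λ^2 + 5λ + 6 = 0.
Eigenvalues λ = -2, -3.
For λ=-2: (A-λI) row 1 is [-4, -6], so an eigenvector is (3, -2).
For λ=-3: (A-λI) row 1 is [-3, -6], so an eigenvector is (-2, 1).
General solution: c_1e^(-2t)(3,-2) + c_2e^(-3t)(-2,1).

x_1(t) = 3c_1e^(-2t) - 2c_2e^(-3t), x_2(t) = -2c_1e^(-2t) + c_2e^(-3t)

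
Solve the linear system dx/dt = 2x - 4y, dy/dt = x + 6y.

Coefficient matrix A = [[2, -4], [1, 6]].
Characteristic polynomial det(A - λI) = λ^2 - 8λ + 16 = 0.
Single eigenvalue λ = 4 with algebraic multiplicity 2.
Eigenvector v = (-2,1); generalized eigenvector w with (A-λI)w=v is (1,0).
General solution: e^(4t)[K_1·v + K_2·(t·v + w)].

x(t) = -2K_1e^(4t) - 2K_2te^(4t) + K_2e^(4t), y(t) = K_1e^(4t) + K_2te^(4t)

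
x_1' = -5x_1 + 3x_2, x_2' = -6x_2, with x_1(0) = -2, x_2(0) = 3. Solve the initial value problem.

Coefficient matrix A = [[-5, 3], [0, -6]].
Characteristic polynomial det(A - λI) = λ^2 + 11λ + 30 = 0.
Eigenvalues λ = -5, -6.
For λ=-5: (A-λI) row 1 is [0, 3], so an eigenvector is (-1, 0).
For λ=-6: (A-λI) row 1 is [1, 3], so an eigenvector is (-3, 1).
General solution: C_1e^(-5t)(-1,0) + C_2e^(-6t)(-3,1).
Applying x_1(0)=-2, x_2(0)=3 gives C_1=-7, C_2=3.

x_1(t) = 7e^(-5t) - 9e^(-6t), x_2(t) = 3e^(-6t)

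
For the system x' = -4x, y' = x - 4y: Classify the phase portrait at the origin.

A = [[-4,0],[1,-4]]; det(A-λI) = λ^2 + 8λ + 16.
repeated λ = -4 with a single eigenvector.

stable improper node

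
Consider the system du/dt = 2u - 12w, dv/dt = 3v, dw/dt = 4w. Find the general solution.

u(t) = C_2e^(2t) - 6C_3e^(4t), v(t) = C_1e^(3t), w(t) = C_3e^(4t)

Coefficient matrix A = [[2, 0, -12], [0, 3, 0], [0, 0, 4]].
det(A - λI) = 0 gives eigenvalues λ = 3, 2, 4.
For λ=3: eigenvector (0,1,0).
For λ=2: eigenvector (1,0,0).
For λ=4: eigenvector (-6,0,1).
General solution: C_1e^(3t)(0,1,0) + C_2e^(2t)(1,0,0) + C_3e^(4t)(-6,0,1).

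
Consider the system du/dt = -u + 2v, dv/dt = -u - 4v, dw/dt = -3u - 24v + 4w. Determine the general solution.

Coefficient matrix A = [[-1, 2, 0], [-1, -4, 0], [-3, -24, 4]].
det(A - λI) = 0 gives eigenvalues λ = 4, -2, -3.
For λ=4: eigenvector (0,0,1).
For λ=-2: eigenvector (-2,1,3).
For λ=-3: eigenvector (-1,1,3).
General solution: c_1e^(4t)(0,0,1) + c_2e^(-2t)(-2,1,3) + c_3e^(-3t)(-1,1,3).

u(t) = -2c_2e^(-2t) - c_3e^(-3t), v(t) = c_2e^(-2t) + c_3e^(-3t), w(t) = c_1e^(4t) + 3c_2e^(-2t) + 3c_3e^(-3t)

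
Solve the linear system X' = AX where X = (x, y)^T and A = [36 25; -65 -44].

x(t) = -2K_1e^(-4t)sin(5t) + K_1e^(-4t)cos(5t) + K_2e^(-4t)sin(5t) + 2K_2e^(-4t)cos(5t), y(t) = 3K_1e^(-4t)sin(5t) - 2K_1e^(-4t)cos(5t) - 2K_2e^(-4t)sin(5t) - 3K_2e^(-4t)cos(5t)

Coefficient matrix A = [[36, 25], [-65, -44]].
Characteristic polynomial det(A - λI) = λ^2 + 8λ + 41 = 0.
Eigenvalues λ = -4 ± 5i (complex conjugate pair).
For λ=-4+5i: an eigenvector is (1,-2) - i(-2,3) = (1 + 2i, -2 - 3i).
A real fundamental pair from Re and Im of e^((-4+5i)t)v: X_1 = e^(-4t)(cos(5t)·(1,-2) + sin(5t)·(-2,3)), X_2 = e^(-4t)(sin(5t)·(1,-2) - cos(5t)·(-2,3)).
General solution: K_1X_1 + K_2X_2.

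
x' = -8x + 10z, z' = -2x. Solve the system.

x(t) = 2C_1e^(-4t)sin(2t) - C_1e^(-4t)cos(2t) - C_2e^(-4t)sin(2t) - 2C_2e^(-4t)cos(2t), z(t) = C_1e^(-4t)sin(2t) - C_2e^(-4t)cos(2t)

Coefficient matrix A = [[-8, 10], [-2, 0]].
Characteristic polynomial det(A - λI) = λ^2 + 8λ + 20 = 0.
Eigenvalues λ = -4 ± 2i (complex conjugate pair).
For λ=-4+2i: an eigenvector is (-1,0) - i(2,1) = (-1 - 2i, 0 - i).
A real fundamental pair from Re and Im of e^((-4+2i)t)v: X_1 = e^(-4t)(cos(2t)·(-1,0) + sin(2t)·(2,1)), X_2 = e^(-4t)(sin(2t)·(-1,0) - cos(2t)·(2,1)).
General solution: C_1X_1 + C_2X_2.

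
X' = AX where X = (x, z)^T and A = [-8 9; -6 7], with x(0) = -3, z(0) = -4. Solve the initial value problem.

Coefficient matrix A = [[-8, 9], [-6, 7]].
Characteristic polynomial det(A - λI) = λ^2 + λ - 2 = 0.
Eigenvalues λ = 1, -2.
For λ=1: (A-λI) row 1 is [-9, 9], so an eigenvector is (-1, -1).
For λ=-2: (A-λI) row 1 is [-6, 9], so an eigenvector is (3, 2).
General solution: C_1e^(t)(-1,-1) + C_2e^(-2t)(3,2).
Applying x(0)=-3, z(0)=-4 gives C_1=6, C_2=1.

x(t) = -6e^(t) + 3e^(-2t), z(t) = -6e^(t) + 2e^(-2t)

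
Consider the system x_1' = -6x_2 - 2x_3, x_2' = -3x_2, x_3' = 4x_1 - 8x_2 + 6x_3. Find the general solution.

Coefficient matrix A = [[0, -6, -2], [0, -3, 0], [4, -8, 6]].
det(A - λI) = 0 gives eigenvalues λ = 4, -3, 2.
For λ=4: eigenvector (1,0,-2).
For λ=-3: eigenvector (2,1,0).
For λ=2: eigenvector (1,0,-1).
General solution: C_1e^(4t)(1,0,-2) + C_2e^(-3t)(2,1,0) + C_3e^(2t)(1,0,-1).

x_1(t) = C_1e^(4t) + 2C_2e^(-3t) + C_3e^(2t), x_2(t) = C_2e^(-3t), x_3(t) = -2C_1e^(4t) - C_3e^(2t)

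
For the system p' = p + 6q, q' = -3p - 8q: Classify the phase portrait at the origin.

A = [[1,6],[-3,-8]]; det(A-λI) = λ^2 + 7λ + 10.
λ = -5, -2: both negative.

stable node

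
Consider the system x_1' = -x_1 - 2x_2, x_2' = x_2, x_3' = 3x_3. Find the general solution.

x_1(t) = K_1e^(-t) - K_2e^(t), x_2(t) = K_2e^(t), x_3(t) = K_3e^(3t)

Coefficient matrix A = [[-1, -2, 0], [0, 1, 0], [0, 0, 3]].
det(A - λI) = 0 gives eigenvalues λ = -1, 1, 3.
For λ=-1: eigenvector (1,0,0).
For λ=1: eigenvector (-1,1,0).
For λ=3: eigenvector (0,0,1).
General solution: K_1e^(-t)(1,0,0) + K_2e^(t)(-1,1,0) + K_3e^(3t)(0,0,1).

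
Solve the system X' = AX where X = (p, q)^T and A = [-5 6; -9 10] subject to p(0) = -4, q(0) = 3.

p(t) = 14e^(4t) - 18e^(t), q(t) = 21e^(4t) - 18e^(t)

Coefficient matrix A = [[-5, 6], [-9, 10]].
Characteristic polynomial det(A - λI) = λ^2 - 5λ + 4 = 0.
Eigenvalues λ = 1, 4.
For λ=1: (A-λI) row 1 is [-6, 6], so an eigenvector is (1, 1).
For λ=4: (A-λI) row 1 is [-9, 6], so an eigenvector is (-2, -3).
General solution: K_1e^(t)(1,1) + K_2e^(4t)(-2,-3).
Applying p(0)=-4, q(0)=3 gives K_1=-18, K_2=-7.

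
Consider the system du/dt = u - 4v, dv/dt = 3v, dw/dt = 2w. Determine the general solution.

Coefficient matrix A = [[1, -4, 0], [0, 3, 0], [0, 0, 2]].
det(A - λI) = 0 gives eigenvalues λ = 1, 3, 2.
For λ=1: eigenvector (1,0,0).
For λ=3: eigenvector (-2,1,0).
For λ=2: eigenvector (0,0,1).
General solution: c_1e^(t)(1,0,0) + c_2e^(3t)(-2,1,0) + c_3e^(2t)(0,0,1).

u(t) = c_1e^(t) - 2c_2e^(3t), v(t) = c_2e^(3t), w(t) = c_3e^(2t)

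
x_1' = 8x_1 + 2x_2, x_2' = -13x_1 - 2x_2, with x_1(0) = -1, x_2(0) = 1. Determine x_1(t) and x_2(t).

Coefficient matrix A = [[8, 2], [-13, -2]].
Characteristic polynomial det(A - λI) = λ^2 - 6λ + 10 = 0.
Eigenvalues λ = 3 ± i (complex conjugate pair).
For λ=3+i: an eigenvector is (-1,3) - i(1,-2) = (-1 - i, 3 + 2i).
A real fundamental pair from Re and Im of e^((3+i)t)v: X_1 = e^(3t)(cos(t)·(-1,3) + sin(t)·(1,-2)), X_2 = e^(3t)(sin(t)·(-1,3) - cos(t)·(1,-2)).
General solution: c_1X_1 + c_2X_2.
Applying x_1(0)=-1, x_2(0)=1 gives c_1=-1, c_2=2.

x_1(t) = -3e^(3t)sin(t) - e^(3t)cos(t), x_2(t) = 8e^(3t)sin(t) + e^(3t)cos(t)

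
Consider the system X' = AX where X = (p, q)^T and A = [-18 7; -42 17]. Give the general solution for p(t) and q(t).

Coefficient matrix A = [[-18, 7], [-42, 17]].
Characteristic polynomial det(A - λI) = λ^2 + λ - 12 = 0.
Eigenvalues λ = 3, -4.
For λ=3: (A-λI) row 1 is [-21, 7], so an eigenvector is (-1, -3).
For λ=-4: (A-λI) row 1 is [-14, 7], so an eigenvector is (1, 2).
General solution: K_1e^(3t)(-1,-3) + K_2e^(-4t)(1,2).

p(t) = -K_1e^(3t) + K_2e^(-4t), q(t) = -3K_1e^(3t) + 2K_2e^(-4t)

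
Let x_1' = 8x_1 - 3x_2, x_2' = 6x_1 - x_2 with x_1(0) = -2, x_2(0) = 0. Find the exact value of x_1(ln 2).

-120

A = [[8,-3],[6,-1]]; eigenvalues λ = 5, 2.
Eigenvectors: (-1,-1) for λ=5, (-1,-2) for λ=2.
From the initial condition, c_1 = 4, c_2 = -2.
x_1(ln 2) = (4)(2^5)(-1) + (-2)(2^2)(-1) = -120.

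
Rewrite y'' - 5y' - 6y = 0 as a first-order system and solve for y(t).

y(t) = c_1e^(6t) + c_2e^(-t)

Let x_1 = y, x_2 = y'. Then x_1' = x_2 and x_2' = 6x_1 + 5x_2.
A = [[0,1],[6,5]]; det(A-λI) = λ^2 - 5λ - 6.
Eigenvalues λ = 6, -1 with eigenvectors (1,6), (1,-1).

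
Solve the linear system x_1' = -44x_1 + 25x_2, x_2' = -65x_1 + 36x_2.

Coefficient matrix A = [[-44, 25], [-65, 36]].
Characteristic polynomial det(A - λI) = λ^2 + 8λ + 41 = 0.
Eigenvalues λ = -4 ± 5i (complex conjugate pair).
For λ=-4+5i: an eigenvector is (-1,-2) - i(-2,-3) = (-1 + 2i, -2 + 3i).
A real fundamental pair from Re and Im of e^((-4+5i)t)v: X_1 = e^(-4t)(cos(5t)·(-1,-2) + sin(5t)·(-2,-3)), X_2 = e^(-4t)(sin(5t)·(-1,-2) - cos(5t)·(-2,-3)).
General solution: K_1X_1 + K_2X_2.

x_1(t) = -2K_1e^(-4t)sin(5t) - K_1e^(-4t)cos(5t) - K_2e^(-4t)sin(5t) + 2K_2e^(-4t)cos(5t), x_2(t) = -3K_1e^(-4t)sin(5t) - 2K_1e^(-4t)cos(5t) - 2K_2e^(-4t)sin(5t) + 3K_2e^(-4t)cos(5t)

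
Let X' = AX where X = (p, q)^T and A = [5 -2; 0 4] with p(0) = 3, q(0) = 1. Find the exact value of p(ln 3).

405

A = [[5,-2],[0,4]]; eigenvalues λ = 4, 5.
Eigenvectors: (-2,-1) for λ=4, (1,0) for λ=5.
From the initial condition, c_1 = -1, c_2 = 1.
p(ln 3) = (-1)(3^4)(-2) + (1)(3^5)(1) = 405.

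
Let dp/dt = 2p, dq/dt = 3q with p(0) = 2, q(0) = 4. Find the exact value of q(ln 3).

108

A = [[2,0],[0,3]]; eigenvalues λ = 3, 2.
Eigenvectors: (0,1) for λ=3, (-1,0) for λ=2.
From the initial condition, c_1 = 4, c_2 = -2.
q(ln 3) = (4)(3^3)(1) + (-2)(3^2)(0) = 108.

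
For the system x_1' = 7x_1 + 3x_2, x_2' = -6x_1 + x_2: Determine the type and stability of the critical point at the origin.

unstable spiral

A = [[7,3],[-6,1]]; det(A-λI) = λ^2 - 8λ + 25.
λ = 4 ± 3i: positive real part.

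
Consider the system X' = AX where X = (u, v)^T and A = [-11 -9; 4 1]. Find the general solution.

Coefficient matrix A = [[-11, -9], [4, 1]].
Characteristic polynomial det(A - λI) = λ^2 + 10λ + 25 = 0.
Single eigenvalue λ = -5 with algebraic multiplicity 2.
Eigenvector v = (-3,2); generalized eigenvector w with (A-λI)w=v is (2,-1).
General solution: e^(-5t)[K_1·v + K_2·(t·v + w)].

u(t) = -3K_1e^(-5t) - 3K_2te^(-5t) + 2K_2e^(-5t), v(t) = 2K_1e^(-5t) + 2K_2te^(-5t) - K_2e^(-5t)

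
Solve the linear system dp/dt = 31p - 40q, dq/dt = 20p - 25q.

Coefficient matrix A = [[31, -40], [20, -25]].
Characteristic polynomial det(A - λI) = λ^2 - 6λ + 25 = 0.
Eigenvalues λ = 3 ± 4i (complex conjugate pair).
For λ=3+4i: an eigenvector is (-1,-1) - i(3,2) = (-1 - 3i, -1 - 2i).
A real fundamental pair from Re and Im of e^((3+4i)t)v: X_1 = e^(3t)(cos(4t)·(-1,-1) + sin(4t)·(3,2)), X_2 = e^(3t)(sin(4t)·(-1,-1) - cos(4t)·(3,2)).
General solution: K_1X_1 + K_2X_2.

p(t) = 3K_1e^(3t)sin(4t) - K_1e^(3t)cos(4t) - K_2e^(3t)sin(4t) - 3K_2e^(3t)cos(4t), q(t) = 2K_1e^(3t)sin(4t) - K_1e^(3t)cos(4t) - K_2e^(3t)sin(4t) - 2K_2e^(3t)cos(4t)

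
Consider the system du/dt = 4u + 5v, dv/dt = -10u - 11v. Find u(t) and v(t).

Coefficient matrix A = [[4, 5], [-10, -11]].
Characteristic polynomial det(A - λI) = λ^2 + 7λ + 6 = 0.
Eigenvalues λ = -1, -6.
For λ=-1: (A-λI) row 1 is [5, 5], so an eigenvector is (-1, 1).
For λ=-6: (A-λI) row 1 is [10, 5], so an eigenvector is (-1, 2).
General solution: C_1e^(-t)(-1,1) + C_2e^(-6t)(-1,2).

u(t) = -C_1e^(-t) - C_2e^(-6t), v(t) = C_1e^(-t) + 2C_2e^(-6t)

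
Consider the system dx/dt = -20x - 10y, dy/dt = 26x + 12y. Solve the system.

x(t) = -C_1e^(-4t)sin(2t) + 2C_1e^(-4t)cos(2t) + 2C_2e^(-4t)sin(2t) + C_2e^(-4t)cos(2t), y(t) = 2C_1e^(-4t)sin(2t) - 3C_1e^(-4t)cos(2t) - 3C_2e^(-4t)sin(2t) - 2C_2e^(-4t)cos(2t)

Coefficient matrix A = [[-20, -10], [26, 12]].
Characteristic polynomial det(A - λI) = λ^2 + 8λ + 20 = 0.
Eigenvalues λ = -4 ± 2i (complex conjugate pair).
For λ=-4+2i: an eigenvector is (2,-3) - i(-1,2) = (2 + i, -3 - 2i).
A real fundamental pair from Re and Im of e^((-4+2i)t)v: X_1 = e^(-4t)(cos(2t)·(2,-3) + sin(2t)·(-1,2)), X_2 = e^(-4t)(sin(2t)·(2,-3) - cos(2t)·(-1,2)).
General solution: C_1X_1 + C_2X_2.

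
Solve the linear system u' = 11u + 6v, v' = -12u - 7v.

u(t) = -C_1e^(5t) - C_2e^(-t), v(t) = C_1e^(5t) + 2C_2e^(-t)

Coefficient matrix A = [[11, 6], [-12, -7]].
Characteristic polynomial det(A - λI) = λ^2 - 4λ - 5 = 0.
Eigenvalues λ = 5, -1.
For λ=5: (A-λI) row 1 is [6, 6], so an eigenvector is (-1, 1).
For λ=-1: (A-λI) row 1 is [12, 6], so an eigenvector is (-1, 2).
General solution: C_1e^(5t)(-1,1) + C_2e^(-t)(-1,2).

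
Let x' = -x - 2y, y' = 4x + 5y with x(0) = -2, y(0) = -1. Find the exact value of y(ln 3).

-147

A = [[-1,-2],[4,5]]; eigenvalues λ = 1, 3.
Eigenvectors: (-1,1) for λ=1, (-1,2) for λ=3.
From the initial condition, c_1 = 5, c_2 = -3.
y(ln 3) = (5)(3^1)(1) + (-3)(3^3)(2) = -147.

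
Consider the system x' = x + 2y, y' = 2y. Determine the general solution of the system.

Coefficient matrix A = [[1, 2], [0, 2]].
Characteristic polynomial det(A - λI) = λ^2 - 3λ + 2 = 0.
Eigenvalues λ = 1, 2.
For λ=1: (A-λI) row 1 is [0, 2], so an eigenvector is (-1, 0).
For λ=2: (A-λI) row 1 is [-1, 2], so an eigenvector is (-2, -1).
General solution: K_1e^(t)(-1,0) + K_2e^(2t)(-2,-1).

x(t) = -K_1e^(t) - 2K_2e^(2t), y(t) = -K_2e^(2t)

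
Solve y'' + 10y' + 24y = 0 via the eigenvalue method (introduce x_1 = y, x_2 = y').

Let x_1 = y, x_2 = y'. Then x_1' = x_2 and x_2' = -24x_1 - 10x_2.
A = [[0,1],[-24,-10]]; det(A-λI) = λ^2 + 10λ + 24.
Eigenvalues λ = -4, -6 with eigenvectors (1,-4), (1,-6).

y(t) = c_1e^(-4t) + c_2e^(-6t)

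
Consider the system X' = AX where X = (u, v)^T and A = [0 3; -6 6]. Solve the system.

u(t) = K_1e^(3t)cos(3t) + K_2e^(3t)sin(3t), v(t) = -K_1e^(3t)sin(3t) + K_1e^(3t)cos(3t) + K_2e^(3t)sin(3t) + K_2e^(3t)cos(3t)

Coefficient matrix A = [[0, 3], [-6, 6]].
Characteristic polynomial det(A - λI) = λ^2 - 6λ + 18 = 0.
Eigenvalues λ = 3 ± 3i (complex conjugate pair).
For λ=3+3i: an eigenvector is (1,1) - i(0,-1) = (1, 1 + i).
A real fundamental pair from Re and Im of e^((3+3i)t)v: X_1 = e^(3t)(cos(3t)·(1,1) + sin(3t)·(0,-1)), X_2 = e^(3t)(sin(3t)·(1,1) - cos(3t)·(0,-1)).
General solution: K_1X_1 + K_2X_2.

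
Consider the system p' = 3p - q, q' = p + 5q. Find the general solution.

p(t) = -K_1e^(4t) - K_2te^(4t) + K_2e^(4t), q(t) = K_1e^(4t) + K_2te^(4t)

Coefficient matrix A = [[3, -1], [1, 5]].
Characteristic polynomial det(A - λI) = λ^2 - 8λ + 16 = 0.
Single eigenvalue λ = 4 with algebraic multiplicity 2.
Eigenvector v = (-1,1); generalized eigenvector w with (A-λI)w=v is (1,0).
General solution: e^(4t)[K_1·v + K_2·(t·v + w)].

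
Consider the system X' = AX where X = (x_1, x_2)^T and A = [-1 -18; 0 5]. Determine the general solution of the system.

Coefficient matrix A = [[-1, -18], [0, 5]].
Characteristic polynomial det(A - λI) = λ^2 - 4λ - 5 = 0.
Eigenvalues λ = -1, 5.
For λ=-1: (A-λI) row 1 is [0, -18], so an eigenvector is (-1, 0).
For λ=5: (A-λI) row 1 is [-6, -18], so an eigenvector is (3, -1).
General solution: c_1e^(-t)(-1,0) + c_2e^(5t)(3,-1).

x_1(t) = -c_1e^(-t) + 3c_2e^(5t), x_2(t) = -c_2e^(5t)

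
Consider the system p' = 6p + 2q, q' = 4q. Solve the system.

Coefficient matrix A = [[6, 2], [0, 4]].
Characteristic polynomial det(A - λI) = λ^2 - 10λ + 24 = 0.
Eigenvalues λ = 6, 4.
For λ=6: (A-λI) row 1 is [0, 2], so an eigenvector is (-1, 0).
For λ=4: (A-λI) row 1 is [2, 2], so an eigenvector is (-1, 1).
General solution: c_1e^(6t)(-1,0) + c_2e^(4t)(-1,1).

p(t) = -c_1e^(6t) - c_2e^(4t), q(t) = c_2e^(4t)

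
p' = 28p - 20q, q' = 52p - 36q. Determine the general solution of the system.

p(t) = -2c_1e^(-4t)sin(4t) + c_1e^(-4t)cos(4t) + c_2e^(-4t)sin(4t) + 2c_2e^(-4t)cos(4t), q(t) = -3c_1e^(-4t)sin(4t) + 2c_1e^(-4t)cos(4t) + 2c_2e^(-4t)sin(4t) + 3c_2e^(-4t)cos(4t)

Coefficient matrix A = [[28, -20], [52, -36]].
Characteristic polynomial det(A - λI) = λ^2 + 8λ + 32 = 0.
Eigenvalues λ = -4 ± 4i (complex conjugate pair).
For λ=-4+4i: an eigenvector is (1,2) - i(-2,-3) = (1 + 2i, 2 + 3i).
A real fundamental pair from Re and Im of e^((-4+4i)t)v: X_1 = e^(-4t)(cos(4t)·(1,2) + sin(4t)·(-2,-3)), X_2 = e^(-4t)(sin(4t)·(1,2) - cos(4t)·(-2,-3)).
General solution: c_1X_1 + c_2X_2.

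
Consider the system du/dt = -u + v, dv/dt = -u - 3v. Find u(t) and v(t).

u(t) = -C_1e^(-2t) - C_2te^(-2t) + C_2e^(-2t), v(t) = C_1e^(-2t) + C_2te^(-2t) - 2C_2e^(-2t)

Coefficient matrix A = [[-1, 1], [-1, -3]].
Characteristic polynomial det(A - λI) = λ^2 + 4λ + 4 = 0.
Single eigenvalue λ = -2 with algebraic multiplicity 2.
Eigenvector v = (-1,1); generalized eigenvector w with (A-λI)w=v is (1,-2).
General solution: e^(-2t)[C_1·v + C_2·(t·v + w)].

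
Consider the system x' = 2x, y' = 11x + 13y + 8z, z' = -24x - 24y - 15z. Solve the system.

Coefficient matrix A = [[2, 0, 0], [11, 13, 8], [-24, -24, -15]].
det(A - λI) = 0 gives eigenvalues λ = 2, -3, 1.
For λ=2: eigenvector (1,-1,0).
For λ=-3: eigenvector (0,1,-2).
For λ=1: eigenvector (0,2,-3).
General solution: K_1e^(2t)(1,-1,0) + K_2e^(-3t)(0,1,-2) + K_3e^(t)(0,2,-3).

x(t) = K_1e^(2t), y(t) = -K_1e^(2t) + K_2e^(-3t) + 2K_3e^(t), z(t) = -2K_2e^(-3t) - 3K_3e^(t)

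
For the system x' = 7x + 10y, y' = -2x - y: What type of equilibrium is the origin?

A = [[7,10],[-2,-1]]; det(A-λI) = λ^2 - 6λ + 13.
λ = 3 ± 2i: positive real part.

unstable spiral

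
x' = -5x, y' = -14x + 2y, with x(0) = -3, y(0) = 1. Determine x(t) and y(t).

x(t) = -3e^(-5t), y(t) = 7e^(2t) - 6e^(-5t)

Coefficient matrix A = [[-5, 0], [-14, 2]].
Characteristic polynomial det(A - λI) = λ^2 + 3λ - 10 = 0.
Eigenvalues λ = 2, -5.
For λ=2: (A-λI) row 1 is [-7, 0], so an eigenvector is (0, -1).
For λ=-5: (A-λI) row 2 is [-14, 7], so an eigenvector is (-1, -2).
General solution: c_1e^(2t)(0,-1) + c_2e^(-5t)(-1,-2).
Applying x(0)=-3, y(0)=1 gives c_1=-7, c_2=3.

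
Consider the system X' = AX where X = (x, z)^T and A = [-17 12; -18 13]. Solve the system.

Coefficient matrix A = [[-17, 12], [-18, 13]].
Characteristic polynomial det(A - λI) = λ^2 + 4λ - 5 = 0.
Eigenvalues λ = 1, -5.
For λ=1: (A-λI) row 1 is [-18, 12], so an eigenvector is (2, 3).
For λ=-5: (A-λI) row 1 is [-12, 12], so an eigenvector is (1, 1).
General solution: K_1e^(t)(2,3) + K_2e^(-5t)(1,1).

x(t) = 2K_1e^(t) + K_2e^(-5t), z(t) = 3K_1e^(t) + K_2e^(-5t)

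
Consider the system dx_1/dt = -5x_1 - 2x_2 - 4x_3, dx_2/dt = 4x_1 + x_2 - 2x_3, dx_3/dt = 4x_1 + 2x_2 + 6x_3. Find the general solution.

x_1(t) = C_1e^(-t) - C_2e^(t), x_2(t) = -2C_1e^(-t) + 7C_2e^(t) - 2C_3e^(2t), x_3(t) = -2C_2e^(t) + C_3e^(2t)

Coefficient matrix A = [[-5, -2, -4], [4, 1, -2], [4, 2, 6]].
det(A - λI) = 0 gives eigenvalues λ = -1, 1, 2.
For λ=-1: eigenvector (1,-2,0).
For λ=1: eigenvector (-1,7,-2).
For λ=2: eigenvector (0,-2,1).
General solution: C_1e^(-t)(1,-2,0) + C_2e^(t)(-1,7,-2) + C_3e^(2t)(0,-2,1).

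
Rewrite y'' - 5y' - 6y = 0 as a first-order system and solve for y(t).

Let x_1 = y, x_2 = y'. Then x_1' = x_2 and x_2' = 6x_1 + 5x_2.
A = [[0,1],[6,5]]; det(A-λI) = λ^2 - 5λ - 6.
Eigenvalues λ = 6, -1 with eigenvectors (1,6), (1,-1).

y(t) = c_1e^(6t) + c_2e^(-t)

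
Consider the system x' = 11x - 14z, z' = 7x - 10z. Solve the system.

Coefficient matrix A = [[11, -14], [7, -10]].
Characteristic polynomial det(A - λI) = λ^2 - λ - 12 = 0.
Eigenvalues λ = 4, -3.
For λ=4: (A-λI) row 1 is [7, -14], so an eigenvector is (2, 1).
For λ=-3: (A-λI) row 1 is [14, -14], so an eigenvector is (1, 1).
General solution: K_1e^(4t)(2,1) + K_2e^(-3t)(1,1).

x(t) = 2K_1e^(4t) + K_2e^(-3t), z(t) = K_1e^(4t) + K_2e^(-3t)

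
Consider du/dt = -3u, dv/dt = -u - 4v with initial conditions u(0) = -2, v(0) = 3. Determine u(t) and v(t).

u(t) = -2e^(-3t), v(t) = 2e^(-3t) + e^(-4t)

Coefficient matrix A = [[-3, 0], [-1, -4]].
Characteristic polynomial det(A - λI) = λ^2 + 7λ + 12 = 0.
Eigenvalues λ = -3, -4.
For λ=-3: (A-λI) row 2 is [-1, -1], so an eigenvector is (1, -1).
For λ=-4: (A-λI) row 1 is [1, 0], so an eigenvector is (0, -1).
General solution: c_1e^(-3t)(1,-1) + c_2e^(-4t)(0,-1).
Applying u(0)=-2, v(0)=3 gives c_1=-2, c_2=-1.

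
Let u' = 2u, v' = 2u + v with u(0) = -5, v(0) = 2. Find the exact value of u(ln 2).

A = [[2,0],[2,1]]; eigenvalues λ = 2, 1.
Eigenvectors: (-1,-2) for λ=2, (0,1) for λ=1.
From the initial condition, c_1 = 5, c_2 = 12.
u(ln 2) = (5)(2^2)(-1) + (12)(2^1)(0) = -20.

-20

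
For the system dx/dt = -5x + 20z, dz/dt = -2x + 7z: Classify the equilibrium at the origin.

unstable spiral

A = [[-5,20],[-2,7]]; det(A-λI) = λ^2 - 2λ + 5.
λ = 1 ± 2i: positive real part.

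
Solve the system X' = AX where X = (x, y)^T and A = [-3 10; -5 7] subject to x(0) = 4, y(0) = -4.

x(t) = -12e^(2t)sin(5t) + 4e^(2t)cos(5t), y(t) = -8e^(2t)sin(5t) - 4e^(2t)cos(5t)

Coefficient matrix A = [[-3, 10], [-5, 7]].
Characteristic polynomial det(A - λI) = λ^2 - 4λ + 29 = 0.
Eigenvalues λ = 2 ± 5i (complex conjugate pair).
For λ=2+5i: an eigenvector is (-1,0) - i(1,1) = (-1 - i, 0 - i).
A real fundamental pair from Re and Im of e^((2+5i)t)v: X_1 = e^(2t)(cos(5t)·(-1,0) + sin(5t)·(1,1)), X_2 = e^(2t)(sin(5t)·(-1,0) - cos(5t)·(1,1)).
General solution: C_1X_1 + C_2X_2.
Applying x(0)=4, y(0)=-4 gives C_1=-8, C_2=4.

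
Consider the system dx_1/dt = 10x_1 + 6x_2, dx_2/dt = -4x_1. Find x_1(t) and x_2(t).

Coefficient matrix A = [[10, 6], [-4, 0]].
Characteristic polynomial det(A - λI) = λ^2 - 10λ + 24 = 0.
Eigenvalues λ = 4, 6.
For λ=4: (A-λI) row 1 is [6, 6], so an eigenvector is (1, -1).
For λ=6: (A-λI) row 1 is [4, 6], so an eigenvector is (3, -2).
General solution: C_1e^(4t)(1,-1) + C_2e^(6t)(3,-2).

x_1(t) = C_1e^(4t) + 3C_2e^(6t), x_2(t) = -C_1e^(4t) - 2C_2e^(6t)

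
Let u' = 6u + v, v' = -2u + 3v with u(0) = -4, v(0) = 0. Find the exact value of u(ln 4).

-7168

A = [[6,1],[-2,3]]; eigenvalues λ = 4, 5.
Eigenvectors: (-1,2) for λ=4, (1,-1) for λ=5.
From the initial condition, c_1 = -4, c_2 = -8.
u(ln 4) = (-4)(4^4)(-1) + (-8)(4^5)(1) = -7168.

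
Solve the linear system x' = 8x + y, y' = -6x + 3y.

Coefficient matrix A = [[8, 1], [-6, 3]].
Characteristic polynomial det(A - λI) = λ^2 - 11λ + 30 = 0.
Eigenvalues λ = 6, 5.
For λ=6: (A-λI) row 1 is [2, 1], so an eigenvector is (-1, 2).
For λ=5: (A-λI) row 1 is [3, 1], so an eigenvector is (-1, 3).
General solution: C_1e^(6t)(-1,2) + C_2e^(5t)(-1,3).

x(t) = -C_1e^(6t) - C_2e^(5t), y(t) = 2C_1e^(6t) + 3C_2e^(5t)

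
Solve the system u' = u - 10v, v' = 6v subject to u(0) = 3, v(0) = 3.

Coefficient matrix A = [[1, -10], [0, 6]].
Characteristic polynomial det(A - λI) = λ^2 - 7λ + 6 = 0.
Eigenvalues λ = 1, 6.
For λ=1: (A-λI) row 1 is [0, -10], so an eigenvector is (-1, 0).
For λ=6: (A-λI) row 1 is [-5, -10], so an eigenvector is (-2, 1).
General solution: C_1e^(t)(-1,0) + C_2e^(6t)(-2,1).
Applying u(0)=3, v(0)=3 gives C_1=-9, C_2=3.

u(t) = -6e^(6t) + 9e^(t), v(t) = 3e^(6t)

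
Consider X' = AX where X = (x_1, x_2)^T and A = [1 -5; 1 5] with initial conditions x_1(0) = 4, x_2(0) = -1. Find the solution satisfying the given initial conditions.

x_1(t) = -3e^(3t)sin(t) + 4e^(3t)cos(t), x_2(t) = 2e^(3t)sin(t) - e^(3t)cos(t)

Coefficient matrix A = [[1, -5], [1, 5]].
Characteristic polynomial det(A - λI) = λ^2 - 6λ + 10 = 0.
Eigenvalues λ = 3 ± i (complex conjugate pair).
For λ=3+i: an eigenvector is (2,-1) - i(1,0) = (2 - i, -1).
A real fundamental pair from Re and Im of e^((3+i)t)v: X_1 = e^(3t)(cos(t)·(2,-1) + sin(t)·(1,0)), X_2 = e^(3t)(sin(t)·(2,-1) - cos(t)·(1,0)).
General solution: K_1X_1 + K_2X_2.
Applying x_1(0)=4, x_2(0)=-1 gives K_1=1, K_2=-2.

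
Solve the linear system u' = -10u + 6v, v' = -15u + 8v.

u(t) = K_1e^(-t)sin(3t) - K_1e^(-t)cos(3t) - K_2e^(-t)sin(3t) - K_2e^(-t)cos(3t), v(t) = 2K_1e^(-t)sin(3t) - K_1e^(-t)cos(3t) - K_2e^(-t)sin(3t) - 2K_2e^(-t)cos(3t)

Coefficient matrix A = [[-10, 6], [-15, 8]].
Characteristic polynomial det(A - λI) = λ^2 + 2λ + 10 = 0.
Eigenvalues λ = -1 ± 3i (complex conjugate pair).
For λ=-1+3i: an eigenvector is (-1,-1) - i(1,2) = (-1 - i, -1 - 2i).
A real fundamental pair from Re and Im of e^((-1+3i)t)v: X_1 = e^(-t)(cos(3t)·(-1,-1) + sin(3t)·(1,2)), X_2 = e^(-t)(sin(3t)·(-1,-1) - cos(3t)·(1,2)).
General solution: K_1X_1 + K_2X_2.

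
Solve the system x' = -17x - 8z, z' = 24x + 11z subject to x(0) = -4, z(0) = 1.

x(t) = 10e^(-t) - 14e^(-5t), z(t) = -20e^(-t) + 21e^(-5t)

Coefficient matrix A = [[-17, -8], [24, 11]].
Characteristic polynomial det(A - λI) = λ^2 + 6λ + 5 = 0.
Eigenvalues λ = -1, -5.
For λ=-1: (A-λI) row 1 is [-16, -8], so an eigenvector is (-1, 2).
For λ=-5: (A-λI) row 1 is [-12, -8], so an eigenvector is (-2, 3).
General solution: c_1e^(-t)(-1,2) + c_2e^(-5t)(-2,3).
Applying x(0)=-4, z(0)=1 gives c_1=-10, c_2=7.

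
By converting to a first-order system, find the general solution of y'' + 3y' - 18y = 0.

Let x_1 = y, x_2 = y'. Then x_1' = x_2 and x_2' = 18x_1 - 3x_2.
A = [[0,1],[18,-3]]; det(A-λI) = λ^2 + 3λ - 18.
Eigenvalues λ = -6, 3 with eigenvectors (1,-6), (1,3).

y(t) = K_1e^(-6t) + K_2e^(3t)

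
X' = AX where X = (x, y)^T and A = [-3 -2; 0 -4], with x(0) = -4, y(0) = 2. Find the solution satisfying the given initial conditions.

x(t) = -8e^(-3t) + 4e^(-4t), y(t) = 2e^(-4t)

Coefficient matrix A = [[-3, -2], [0, -4]].
Characteristic polynomial det(A - λI) = λ^2 + 7λ + 12 = 0.
Eigenvalues λ = -3, -4.
For λ=-3: (A-λI) row 1 is [0, -2], so an eigenvector is (1, 0).
For λ=-4: (A-λI) row 1 is [1, -2], so an eigenvector is (-2, -1).
General solution: K_1e^(-3t)(1,0) + K_2e^(-4t)(-2,-1).
Applying x(0)=-4, y(0)=2 gives K_1=-8, K_2=-2.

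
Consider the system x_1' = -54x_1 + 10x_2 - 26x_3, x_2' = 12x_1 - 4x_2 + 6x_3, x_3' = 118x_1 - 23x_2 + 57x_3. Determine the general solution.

Coefficient matrix A = [[-54, 10, -26], [12, -4, 6], [118, -23, 57]].
det(A - λI) = 0 gives eigenvalues λ = -2, -1, 2.
For λ=-2: eigenvector (1,0,-2).
For λ=-1: eigenvector (-6,2,13).
For λ=2: eigenvector (-4,1,9).
General solution: K_1e^(-2t)(1,0,-2) + K_2e^(-t)(-6,2,13) + K_3e^(2t)(-4,1,9).

x_1(t) = K_1e^(-2t) - 6K_2e^(-t) - 4K_3e^(2t), x_2(t) = 2K_2e^(-t) + K_3e^(2t), x_3(t) = -2K_1e^(-2t) + 13K_2e^(-t) + 9K_3e^(2t)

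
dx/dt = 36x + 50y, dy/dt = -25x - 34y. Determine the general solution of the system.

Coefficient matrix A = [[36, 50], [-25, -34]].
Characteristic polynomial det(A - λI) = λ^2 - 2λ + 26 = 0.
Eigenvalues λ = 1 ± 5i (complex conjugate pair).
For λ=1+5i: an eigenvector is (1,-1) - i(-3,2) = (1 + 3i, -1 - 2i).
A real fundamental pair from Re and Im of e^((1+5i)t)v: X_1 = e^(t)(cos(5t)·(1,-1) + sin(5t)·(-3,2)), X_2 = e^(t)(sin(5t)·(1,-1) - cos(5t)·(-3,2)).
General solution: C_1X_1 + C_2X_2.

x(t) = -3C_1e^(t)sin(5t) + C_1e^(t)cos(5t) + C_2e^(t)sin(5t) + 3C_2e^(t)cos(5t), y(t) = 2C_1e^(t)sin(5t) - C_1e^(t)cos(5t) - C_2e^(t)sin(5t) - 2C_2e^(t)cos(5t)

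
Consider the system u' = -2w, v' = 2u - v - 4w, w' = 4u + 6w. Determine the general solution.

u(t) = -K_1e^(2t) - K_3e^(4t), v(t) = -2K_1e^(2t) + K_2e^(-t) - 2K_3e^(4t), w(t) = K_1e^(2t) + 2K_3e^(4t)

Coefficient matrix A = [[0, 0, -2], [2, -1, -4], [4, 0, 6]].
det(A - λI) = 0 gives eigenvalues λ = 2, -1, 4.
For λ=2: eigenvector (-1,-2,1).
For λ=-1: eigenvector (0,1,0).
For λ=4: eigenvector (-1,-2,2).
General solution: K_1e^(2t)(-1,-2,1) + K_2e^(-t)(0,1,0) + K_3e^(4t)(-1,-2,2).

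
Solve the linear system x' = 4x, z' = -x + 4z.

Coefficient matrix A = [[4, 0], [-1, 4]].
Characteristic polynomial det(A - λI) = λ^2 - 8λ + 16 = 0.
Single eigenvalue λ = 4 with algebraic multiplicity 2.
Eigenvector v = (0,-1); generalized eigenvector w with (A-λI)w=v is (1,3).
General solution: e^(4t)[K_1·v + K_2·(t·v + w)].

x(t) = K_2e^(4t), z(t) = -K_1e^(4t) - K_2te^(4t) + 3K_2e^(4t)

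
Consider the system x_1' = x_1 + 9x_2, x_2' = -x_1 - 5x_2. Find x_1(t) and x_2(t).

x_1(t) = -3K_1e^(-2t) - 3K_2te^(-2t) + 2K_2e^(-2t), x_2(t) = K_1e^(-2t) + K_2te^(-2t) - K_2e^(-2t)

Coefficient matrix A = [[1, 9], [-1, -5]].
Characteristic polynomial det(A - λI) = λ^2 + 4λ + 4 = 0.
Single eigenvalue λ = -2 with algebraic multiplicity 2.
Eigenvector v = (-3,1); generalized eigenvector w with (A-λI)w=v is (2,-1).
General solution: e^(-2t)[K_1·v + K_2·(t·v + w)].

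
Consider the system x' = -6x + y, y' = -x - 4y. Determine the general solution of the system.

Coefficient matrix A = [[-6, 1], [-1, -4]].
Characteristic polynomial det(A - λI) = λ^2 + 10λ + 25 = 0.
Single eigenvalue λ = -5 with algebraic multiplicity 2.
Eigenvector v = (-1,-1); generalized eigenvector w with (A-λI)w=v is (3,2).
General solution: e^(-5t)[K_1·v + K_2·(t·v + w)].

x(t) = -K_1e^(-5t) - K_2te^(-5t) + 3K_2e^(-5t), y(t) = -K_1e^(-5t) - K_2te^(-5t) + 2K_2e^(-5t)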